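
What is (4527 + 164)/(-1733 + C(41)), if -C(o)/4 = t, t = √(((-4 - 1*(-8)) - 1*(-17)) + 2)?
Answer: -8129503/3002921 + 18764*√23/3002921 ≈ -2.6772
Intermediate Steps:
t = √23 (t = √(((-4 + 8) + 17) + 2) = √((4 + 17) + 2) = √(21 + 2) = √23 ≈ 4.7958)
C(o) = -4*√23
(4527 + 164)/(-1733 + C(41)) = (4527 + 164)/(-1733 - 4*√23) = 4691/(-1733 - 4*√23)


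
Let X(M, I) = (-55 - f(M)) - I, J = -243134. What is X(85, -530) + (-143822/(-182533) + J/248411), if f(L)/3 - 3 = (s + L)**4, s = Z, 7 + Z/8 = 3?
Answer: -1073317972805568131/45343205063 ≈ -2.3671e+7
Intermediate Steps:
Z = -32 (Z = -56 + 8*3 = -56 + 24 = -32)
s = -32
f(L) = 9 + 3*(-32 + L)**4
X(M, I) = -64 - I - 3*(-32 + M)**4 (X(M, I) = (-55 - (9 + 3*(-32 + M)**4)) - I = (-55 + (-9 - 3*(-32 + M)**4)) - I = (-64 - 3*(-32 + M)**4) - I = -64 - I - 3*(-32 + M)**4)
X(85, -530) + (-143822/(-182533) + J/248411) = (-64 - 1*(-530) - 3*(-32 + 85)**4) + (-143822/(-182533) - 243134/248411) = (-64 + 530 - 3*53**4) + (-143822*(-1/182533) - 243134*1/248411) = (-64 + 530 - 3*7890481) + (143822/182533 - 243134/248411) = (-64 + 530 - 23671443) - 8653011580/45343205063 = -23670977 - 8653011580/45343205063 = -1073317972805568131/45343205063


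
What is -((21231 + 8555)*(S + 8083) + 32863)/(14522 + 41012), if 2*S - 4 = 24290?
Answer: -602603643/55534 ≈ -10851.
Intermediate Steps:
S = 12147 (S = 2 + (½)*24290 = 2 + 12145 = 12147)
-((21231 + 8555)*(S + 8083) + 32863)/(14522 + 41012) = -((21231 + 8555)*(12147 + 8083) + 32863)/(14522 + 41012) = -(29786*20230 + 32863)/55534 = -(602570780 + 32863)/55534 = -602603643/55534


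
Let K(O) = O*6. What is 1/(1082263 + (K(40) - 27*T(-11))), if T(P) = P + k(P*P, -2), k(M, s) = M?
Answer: 1/1079533 ≈ 9.2633e-7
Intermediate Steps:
T(P) = P + P**2 (T(P) = P + P*P = P + P**2)
K(O) = 6*O
1/(1082263 + (K(40) - 27*T(-11))) = 1/(1082263 + (6*40 - (-297)*(1 - 11))) = 1/(1082263 + (240 - (-297)*(-10))) = 1/(1082263 + (240 - 27*110)) = 1/(1082263 + (240 - 2970)) = 1/(1082263 - 2730) = 1/1079533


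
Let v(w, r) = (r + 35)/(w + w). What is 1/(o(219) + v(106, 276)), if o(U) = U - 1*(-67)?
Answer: 212/60943 ≈ 0.0034787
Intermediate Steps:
o(U) = 67 + U (o(U) = U + 67 = 67 + U)
v(w, r) = (35 + r)/(2*w) (v(w, r) = (35 + r)/((2*w)) = (35 + r)*(1/(2*w)) = (35 + r)/(2*w))
1/(o(219) + v(106, 276)) = 1/((67 + 219) + (1/2)*(35 + 276)/106) = 1/(286 + (1/2)*(1/106)*311) = 1/(286 + 311/212) = 1/(60943/212) = 212/60943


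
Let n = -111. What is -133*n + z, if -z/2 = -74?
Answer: 14911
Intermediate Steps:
z = 148 (z = -2*(-74) = 148)
-133*n + z = -133*(-111) + 148 = 14763 + 148 = 14911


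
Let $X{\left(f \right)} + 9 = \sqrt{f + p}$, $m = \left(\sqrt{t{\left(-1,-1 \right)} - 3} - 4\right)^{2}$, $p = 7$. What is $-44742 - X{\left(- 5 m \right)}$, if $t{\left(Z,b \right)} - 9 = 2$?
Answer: $-44733 - \sqrt{-113 + 80 \sqrt{2}} \approx -44733.0$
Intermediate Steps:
$t{\left(Z,b \right)} = 11$ ($t{\left(Z,b \right)} = 9 + 2 = 11$)
$m = \left(-4 + 2 \sqrt{2}\right)^{2}$ ($m = \left(\sqrt{11 - 3} - 4\right)^{2} = \left(\sqrt{8} - 4\right)^{2} = \left(2 \sqrt{2} - 4\right)^{2} = \left(-4 + 2 \sqrt{2}\right)^{2} \approx 1.3726$)
$X{\left(f \right)} = -9 + \sqrt{7 + f}$ ($X{\left(f \right)} = -9 + \sqrt{f + 7} = -9 + \sqrt{7 + f}$)
$-44742 - X{\left(- 5 m \right)} = -44742 - \left(-9 + \sqrt{7 - 5 \left(24 - 16 \sqrt{2}\right)}\right) = -44742 - \left(-9 + \sqrt{7 - \left(120 - 80 \sqrt{2}\right)}\right) = -44742 - \left(-9 + \sqrt{-113 + 80 \sqrt{2}}\right) = -44742 + \left(9 - \sqrt{-113 + 80 \sqrt{2}}\right) = -44733 - \sqrt{-113 + 80 \sqrt{2}}$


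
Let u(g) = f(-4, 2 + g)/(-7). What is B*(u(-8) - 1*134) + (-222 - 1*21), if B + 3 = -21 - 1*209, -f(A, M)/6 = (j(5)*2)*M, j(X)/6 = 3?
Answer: 518821/7 ≈ 74117.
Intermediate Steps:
j(X) = 18 (j(X) = 6*3 = 18)
f(A, M) = -216*M (f(A, M) = -6*18*2*M = -216*M)
u(g) = 432/7 + 216*g/7 (u(g) = -216*(2 + g)/(-7) = (-432 - 216*g)*(-⅐) = 432/7 + 216*g/7)
B = -233 (B = -3 + (-21 - 1*209) = -3 + (-21 - 209) = -3 - 230 = -233)
B*(u(-8) - 1*134) + (-222 - 1*21) = -233*((432/7 + (216/7)*(-8)) - 1*134) + (-222 - 1*21) = -233*((432/7 - 1728/7) - 134) + (-222 - 21) = -233*(-1296/7 - 134) - 243 = -233*(-2234/7) - 243 = 520522/7 - 243 = 518821/7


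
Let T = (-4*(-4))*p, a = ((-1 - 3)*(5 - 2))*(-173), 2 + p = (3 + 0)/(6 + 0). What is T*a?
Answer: -49824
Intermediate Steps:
p = -3/2 (p = -2 + (3 + 0)/(6 + 0) = -2 + 3/6 = -2 + 3*(⅙) = -2 + ½ = -3/2 ≈ -1.5000)
a = 2076 (a = -4*3*(-173) = -12*(-173) = 2076)
T = -24 (T = -4*(-4)*(-3/2) = 16*(-3/2) = -24)
T*a = -24*2076 = -49824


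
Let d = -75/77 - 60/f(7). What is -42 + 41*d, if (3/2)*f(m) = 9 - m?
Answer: -148374/77 ≈ -1926.9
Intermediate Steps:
f(m) = 6 - 2*m/3 (f(m) = 2*(9 - m)/3 = 6 - 2*m/3)
d = -3540/77 (d = -75/77 - 60/(6 - 2/3*7) = -75*1/77 - 60/(6 - 14/3) = -75/77 - 60/4/3 = -75/77 - 60*3/4 = -75/77 - 45 = -3540/77 ≈ -45.974)
-42 + 41*d = -42 + 41*(-3540/77) = -42 - 145140/77 = -148374/77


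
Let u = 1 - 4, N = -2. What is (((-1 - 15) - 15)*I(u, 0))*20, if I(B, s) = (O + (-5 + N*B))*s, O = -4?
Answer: 0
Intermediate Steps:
u = -3
I(B, s) = s*(-9 - 2*B) (I(B, s) = (-4 + (-5 - 2*B))*s = (-9 - 2*B)*s = s*(-9 - 2*B))
(((-1 - 15) - 15)*I(u, 0))*20 = (((-1 - 15) - 15)*(0*(-9 - 2*(-3))))*20 = ((-16 - 15)*(0*(-9 + 6)))*20 = -0*(-3)*20 = -31*0*20 = 0*20 = 0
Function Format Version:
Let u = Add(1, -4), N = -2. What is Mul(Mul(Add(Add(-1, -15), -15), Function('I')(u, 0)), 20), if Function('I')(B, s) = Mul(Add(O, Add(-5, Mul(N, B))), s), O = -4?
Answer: 0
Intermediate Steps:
u = -3
Function('I')(B, s) = Mul(s, Add(-9, Mul(-2, B))) (Function('I')(B, s) = Mul(Add(-4, Add(-5, Mul(-2, B))), s) = Mul(Add(-9, Mul(-2, B)), s) = Mul(s, Add(-9, Mul(-2, B))))
Mul(Mul(Add(Add(-1, -15), -15), Function('I')(u, 0)), 20) = Mul(Mul(Add(Add(-1, -15), -15), Mul(0, Add(-9, Mul(-2, -3)))), 20) = Mul(Mul(Add(-16, -15), Mul(0, Add(-9, 6))), 20) = Mul(Mul(-31, Mul(0, -3)), 20) = Mul(Mul(-31, 0), 20) = Mul(0, 20) = 0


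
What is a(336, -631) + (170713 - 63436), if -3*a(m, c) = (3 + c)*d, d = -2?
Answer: 320575/3 ≈ 1.0686e+5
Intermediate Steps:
a(m, c) = 2 + 2*c/3 (a(m, c) = -(3 + c)*(-2)/3 = -(-6 - 2*c)/3 = 2 + 2*c/3)
a(336, -631) + (170713 - 63436) = (2 + (⅔)*(-631)) + (170713 - 63436) = (2 - 1262/3) + 107277 = -1256/3 + 107277 = 320575/3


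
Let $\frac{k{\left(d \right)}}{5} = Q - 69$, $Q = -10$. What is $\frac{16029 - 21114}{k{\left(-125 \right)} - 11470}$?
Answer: $\frac{3}{7} \approx 0.42857$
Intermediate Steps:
$k{\left(d \right)} = -395$ ($k{\left(d \right)} = 5 \left(-10 - 69\right) = 5 \left(-79\right) = -395$)
$\frac{16029 - 21114}{k{\left(-125 \right)} - 11470} = \frac{16029 - 21114}{-395 - 11470} = - \frac{5085}{-11865} = \left(-5085\right) \left(- \frac{1}{11865}\right) = \frac{3}{7}$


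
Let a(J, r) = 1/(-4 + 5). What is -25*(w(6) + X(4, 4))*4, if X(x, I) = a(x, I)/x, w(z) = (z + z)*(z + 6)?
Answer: -14425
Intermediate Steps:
w(z) = 2*z*(6 + z) (w(z) = (2*z)*(6 + z) = 2*z*(6 + z))
a(J, r) = 1 (a(J, r) = 1/1 = 1)
X(x, I) = 1/x
-25*(w(6) + X(4, 4))*4 = -25*(2*6*(6 + 6) + 1/4)*4 = -25*(2*6*12 + ¼)*4 = -25*(144 + ¼)*4 = -14425*4/4 = -25*577 = -14425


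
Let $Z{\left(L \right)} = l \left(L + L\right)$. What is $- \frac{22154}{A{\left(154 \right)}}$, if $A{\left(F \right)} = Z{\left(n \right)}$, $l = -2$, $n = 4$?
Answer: $\frac{11077}{8} \approx 1384.6$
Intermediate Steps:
$Z{\left(L \right)} = - 4 L$ ($Z{\left(L \right)} = - 2 \left(L + L\right) = - 2 \cdot 2 L = - 4 L$)
$A{\left(F \right)} = -16$ ($A{\left(F \right)} = \left(-4\right) 4 = -16$)
$- \frac{22154}{A{\left(154 \right)}} = - \frac{22154}{-16} = \left(-22154\right) \left(- \frac{1}{16}\right) = \frac{11077}{8}$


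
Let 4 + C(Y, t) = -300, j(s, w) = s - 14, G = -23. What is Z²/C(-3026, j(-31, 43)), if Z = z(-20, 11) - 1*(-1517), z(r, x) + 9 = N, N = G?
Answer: -2205225/304 ≈ -7254.0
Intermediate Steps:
N = -23
z(r, x) = -32 (z(r, x) = -9 - 23 = -32)
j(s, w) = -14 + s
C(Y, t) = -304 (C(Y, t) = -4 - 300 = -304)
Z = 1485 (Z = -32 - 1*(-1517) = -32 + 1517 = 1485)
Z²/C(-3026, j(-31, 43)) = 1485²/(-304) = 2205225*(-1/304) = -2205225/304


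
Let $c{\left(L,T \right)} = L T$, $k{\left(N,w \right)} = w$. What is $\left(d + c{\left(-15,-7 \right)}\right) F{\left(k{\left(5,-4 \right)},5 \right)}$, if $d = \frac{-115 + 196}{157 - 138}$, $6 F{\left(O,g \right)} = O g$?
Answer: $- \frac{6920}{19} \approx -364.21$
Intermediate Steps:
$F{\left(O,g \right)} = \frac{O g}{6}$
$d = \frac{81}{19} \approx 4.2632$
$\left(d + c{\left(-15,-7 \right)}\right) F{\left(k{\left(5,-4 \right)},5 \right)} = \left(\frac{81}{19} - -105\right) \frac{1}{6} \left(-4\right) 5 = \left(\frac{81}{19} + 105\right) \left(- \frac{10}{3}\right) = \frac{2076}{19} \left(- \frac{10}{3}\right) = - \frac{6920}{19}$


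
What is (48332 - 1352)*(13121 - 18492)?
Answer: -252329580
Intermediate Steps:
(48332 - 1352)*(13121 - 18492) = 46980*(-5371) = -252329580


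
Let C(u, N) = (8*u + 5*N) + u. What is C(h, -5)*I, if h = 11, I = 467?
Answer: 34558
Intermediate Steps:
C(u, N) = 5*N + 9*u (C(u, N) = (5*N + 8*u) + u = 5*N + 9*u)
C(h, -5)*I = (5*(-5) + 9*11)*467 = (-25 + 99)*467 = 74*467 = 34558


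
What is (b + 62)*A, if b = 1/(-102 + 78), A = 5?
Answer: 7435/24 ≈ 309.79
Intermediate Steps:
b = -1/24 (b = 1/(-24) = -1/24 ≈ -0.041667)
(b + 62)*A = (-1/24 + 62)*5 = (1487/24)*5 = 7435/24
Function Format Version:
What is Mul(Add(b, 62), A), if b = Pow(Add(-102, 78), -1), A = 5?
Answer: Rational(7435, 24) ≈ 309.79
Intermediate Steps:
b = Rational(-1, 24) (b = Pow(-24, -1) = Rational(-1, 24) ≈ -0.041667)
Mul(Add(b, 62), A) = Mul(Add(Rational(-1, 24), 62), 5) = Mul(Rational(1487, 24), 5) = Rational(7435, 24)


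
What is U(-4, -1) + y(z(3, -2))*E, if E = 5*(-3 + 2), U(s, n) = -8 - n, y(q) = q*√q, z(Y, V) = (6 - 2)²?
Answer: -327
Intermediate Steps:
z(Y, V) = 16 (z(Y, V) = 4² = 16)
y(q) = q^(3/2)
E = -5 (E = 5*(-1) = -5)
U(-4, -1) + y(z(3, -2))*E = (-8 - 1*(-1)) + 16^(3/2)*(-5) = (-8 + 1) + 64*(-5) = -7 - 320 = -327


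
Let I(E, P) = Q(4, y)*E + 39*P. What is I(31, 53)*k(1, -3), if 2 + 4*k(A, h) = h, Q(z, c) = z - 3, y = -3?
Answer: -5245/2 ≈ -2622.5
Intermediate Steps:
Q(z, c) = -3 + z
k(A, h) = -½ + h/4
I(E, P) = E + 39*P (I(E, P) = (-3 + 4)*E + 39*P = 1*E + 39*P = E + 39*P)
I(31, 53)*k(1, -3) = (31 + 39*53)*(-½ + (¼)*(-3)) = (31 + 2067)*(-½ - ¾) = 2098*(-5/4) = -5245/2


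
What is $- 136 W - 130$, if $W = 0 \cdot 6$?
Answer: $-130$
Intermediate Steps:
$W = 0$
$- 136 W - 130 = \left(-136\right) 0 - 130 = 0 - 130 = -130$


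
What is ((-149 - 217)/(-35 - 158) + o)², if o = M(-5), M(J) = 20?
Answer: 17859076/37249 ≈ 479.45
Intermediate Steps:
o = 20
((-149 - 217)/(-35 - 158) + o)² = ((-149 - 217)/(-35 - 158) + 20)² = (-366/(-193) + 20)² = (-366*(-1/193) + 20)² = (366/193 + 20)² = (4226/193)² = 17859076/37249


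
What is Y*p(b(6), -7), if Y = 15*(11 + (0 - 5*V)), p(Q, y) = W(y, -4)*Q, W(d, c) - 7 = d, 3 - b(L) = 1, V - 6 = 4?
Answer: 0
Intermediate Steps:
V = 10 (V = 6 + 4 = 10)
b(L) = 2 (b(L) = 3 - 1*1 = 3 - 1 = 2)
W(d, c) = 7 + d
p(Q, y) = Q*(7 + y) (p(Q, y) = (7 + y)*Q = Q*(7 + y))
Y = -585 (Y = 15*(11 + (0 - 5*10)) = 15*(11 + (0 - 50)) = 15*(11 - 50) = 15*(-39) = -585)
Y*p(b(6), -7) = -1170*(7 - 7) = -1170*0 = -585*0 = 0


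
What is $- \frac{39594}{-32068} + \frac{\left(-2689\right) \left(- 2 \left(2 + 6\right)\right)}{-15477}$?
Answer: $- \frac{383448647}{248158218} \approx -1.5452$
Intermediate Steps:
$- \frac{39594}{-32068} + \frac{\left(-2689\right) \left(- 2 \left(2 + 6\right)\right)}{-15477} = \left(-39594\right) \left(- \frac{1}{32068}\right) + - 2689 \left(\left(-2\right) 8\right) \left(- \frac{1}{15477}\right) = \frac{19797}{16034} + \left(-2689\right) \left(-16\right) \left(- \frac{1}{15477}\right) = \frac{19797}{16034} + 43024 \left(- \frac{1}{15477}\right) = \frac{19797}{16034} - \frac{43024}{15477} = - \frac{383448647}{248158218}$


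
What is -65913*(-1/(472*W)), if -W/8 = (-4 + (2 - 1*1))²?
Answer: -21971/11328 ≈ -1.9395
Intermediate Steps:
W = -72 (W = -8*(-4 + (2 - 1*1))² = -8*(-4 + (2 - 1))² = -8*(-4 + 1)² = -8*(-3)² = -8*9 = -72)
-65913*(-1/(472*W)) = -65913/((-472*(-72))) = -65913/33984 = -65913*1/33984 = -21971/11328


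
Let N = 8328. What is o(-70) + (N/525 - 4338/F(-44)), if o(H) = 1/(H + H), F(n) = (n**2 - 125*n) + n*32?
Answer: 15967043/1054900 ≈ 15.136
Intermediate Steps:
F(n) = n**2 - 93*n (F(n) = (n**2 - 125*n) + 32*n = n**2 - 93*n)
o(H) = 1/(2*H)
o(-70) + (N/525 - 4338/F(-44)) = (1/2)/(-70) + (8328/525 - 4338*(-1/(44*(-93 - 44)))) = (1/2)*(-1/70) + (8328*(1/525) - 4338/((-44*(-137)))) = -1/140 + (2776/175 - 4338/6028) = -1/140 + (2776/175 - 4338*1/6028) = -1/140 + (2776/175 - 2169/3014) = -1/140 + 7987289/527450 = 15967043/1054900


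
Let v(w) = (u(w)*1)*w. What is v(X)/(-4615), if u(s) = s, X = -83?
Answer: -6889/4615 ≈ -1.4927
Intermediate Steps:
v(w) = w² (v(w) = (w*1)*w = w*w = w²)
v(X)/(-4615) = (-83)²/(-4615) = 6889*(-1/4615) = -6889/4615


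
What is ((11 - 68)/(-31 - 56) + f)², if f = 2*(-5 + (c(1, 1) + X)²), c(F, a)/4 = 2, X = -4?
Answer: 431649/841 ≈ 513.26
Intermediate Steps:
c(F, a) = 8 (c(F, a) = 4*2 = 8)
f = 22 (f = 2*(-5 + (8 - 4)²) = 2*(-5 + 4²) = 2*(-5 + 16) = 2*11 = 22)
((11 - 68)/(-31 - 56) + f)² = ((11 - 68)/(-31 - 56) + 22)² = (-57/(-87) + 22)² = (-57*(-1/87) + 22)² = (19/29 + 22)² = (657/29)² = 431649/841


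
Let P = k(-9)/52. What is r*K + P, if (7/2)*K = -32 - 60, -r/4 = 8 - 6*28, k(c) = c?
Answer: -6123583/364 ≈ -16823.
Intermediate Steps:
r = 640 (r = -4*(8 - 6*28) = -4*(8 - 1*168) = -4*(8 - 168) = -4*(-160) = 640)
K = -184/7 (K = 2*(-32 - 60)/7 = (2/7)*(-92) = -184/7 ≈ -26.286)
P = -9/52 ≈ -0.17308
r*K + P = 640*(-184/7) - 9/52 = -117760/7 - 9/52 = -6123583/364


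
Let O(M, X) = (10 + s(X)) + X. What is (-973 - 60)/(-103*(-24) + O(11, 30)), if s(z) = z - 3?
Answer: -1033/2539 ≈ -0.40685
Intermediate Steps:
s(z) = -3 + z
O(M, X) = 7 + 2*X (O(M, X) = (10 + (-3 + X)) + X = (7 + X) + X = 7 + 2*X)
(-973 - 60)/(-103*(-24) + O(11, 30)) = (-973 - 60)/(-103*(-24) + (7 + 2*30)) = -1033/(2472 + (7 + 60)) = -1033/(2472 + 67) = -1033/2539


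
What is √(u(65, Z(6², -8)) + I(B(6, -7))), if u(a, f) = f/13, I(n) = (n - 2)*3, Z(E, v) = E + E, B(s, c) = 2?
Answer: 6*√26/13 ≈ 2.3534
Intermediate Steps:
Z(E, v) = 2*E
I(n) = -6 + 3*n (I(n) = (-2 + n)*3 = -6 + 3*n)
u(a, f) = f/13 (u(a, f) = f*(1/13) = f/13)
√(u(65, Z(6², -8)) + I(B(6, -7))) = √((2*6²)/13 + (-6 + 3*2)) = √((2*36)/13 + (-6 + 6)) = √((1/13)*72 + 0) = √(72/13 + 0) = √(72/13) = 6*√26/13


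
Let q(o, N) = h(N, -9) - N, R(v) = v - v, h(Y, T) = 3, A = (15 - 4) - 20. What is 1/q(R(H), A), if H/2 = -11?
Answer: 1/12 ≈ 0.083333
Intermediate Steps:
H = -22 (H = 2*(-11) = -22)
A = -9 (A = 11 - 20 = -9)
R(v) = 0
q(o, N) = 3 - N
1/q(R(H), A) = 1/(3 - 1*(-9)) = 1/(3 + 9) = 1/12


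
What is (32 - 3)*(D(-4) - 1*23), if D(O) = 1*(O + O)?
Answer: -899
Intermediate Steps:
D(O) = 2*O (D(O) = 1*(2*O) = 2*O)
(32 - 3)*(D(-4) - 1*23) = (32 - 3)*(2*(-4) - 1*23) = 29*(-8 - 23) = 29*(-31) = -899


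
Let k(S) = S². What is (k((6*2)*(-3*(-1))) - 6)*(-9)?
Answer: -11610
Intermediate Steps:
(k((6*2)*(-3*(-1))) - 6)*(-9) = (((6*2)*(-3*(-1)))² - 6)*(-9) = ((12*3)² - 6)*(-9) = (36² - 6)*(-9) = (1296 - 6)*(-9) = 1290*(-9) = -11610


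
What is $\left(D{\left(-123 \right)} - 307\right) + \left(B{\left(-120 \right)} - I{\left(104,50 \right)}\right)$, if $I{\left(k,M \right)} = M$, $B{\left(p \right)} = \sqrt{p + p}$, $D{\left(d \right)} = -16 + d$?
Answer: $-496 + 4 i \sqrt{15} \approx -496.0 + 15.492 i$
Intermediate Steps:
$B{\left(p \right)} = \sqrt{2} \sqrt{p}$ ($B{\left(p \right)} = \sqrt{2 p} = \sqrt{2} \sqrt{p}$)
$\left(D{\left(-123 \right)} - 307\right) + \left(B{\left(-120 \right)} - I{\left(104,50 \right)}\right) = \left(\left(-16 - 123\right) - 307\right) + \left(\sqrt{2} \sqrt{-120} - 50\right) = \left(-139 - 307\right) - \left(50 - \sqrt{2} \cdot 2 i \sqrt{30}\right) = -446 - \left(50 - 4 i \sqrt{15}\right) = -496 + 4 i \sqrt{15}$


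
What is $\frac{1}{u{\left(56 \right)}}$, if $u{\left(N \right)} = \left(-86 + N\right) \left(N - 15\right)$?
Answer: $- \frac{1}{1230} \approx -0.00081301$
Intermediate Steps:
$u{\left(N \right)} = \left(-86 + N\right) \left(-15 + N\right)$
$\frac{1}{u{\left(56 \right)}} = \frac{1}{1290 + 56^{2} - 5656} = \frac{1}{1290 + 3136 - 5656} = \frac{1}{-1230} = - \frac{1}{1230}$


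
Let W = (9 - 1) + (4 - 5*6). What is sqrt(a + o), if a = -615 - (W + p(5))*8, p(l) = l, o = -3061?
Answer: 2*I*sqrt(893) ≈ 59.766*I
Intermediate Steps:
W = -18 (W = 8 + (4 - 30) = 8 - 26 = -18)
a = -511 (a = -615 - (-18 + 5)*8 = -615 - (-13)*8 = -615 - 1*(-104) = -615 + 104 = -511)
sqrt(a + o) = sqrt(-511 - 3061) = sqrt(-3572) = 2*I*sqrt(893)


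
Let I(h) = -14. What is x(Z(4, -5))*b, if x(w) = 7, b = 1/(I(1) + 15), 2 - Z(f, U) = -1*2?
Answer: 7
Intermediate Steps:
Z(f, U) = 4 (Z(f, U) = 2 - (-1)*2 = 2 - 1*(-2) = 2 + 2 = 4)
b = 1 (b = 1/(-14 + 15) = 1/1 = 1)
x(Z(4, -5))*b = 7*1 = 7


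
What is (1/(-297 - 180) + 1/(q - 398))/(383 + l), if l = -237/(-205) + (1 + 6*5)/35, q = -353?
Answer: -352436/39586591089 ≈ -8.9029e-6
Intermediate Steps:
l = 586/287 (l = -237*(-1/205) + (1 + 30)*(1/35) = 237/205 + 31*(1/35) = 237/205 + 31/35 = 586/287 ≈ 2.0418)
(1/(-297 - 180) + 1/(q - 398))/(383 + l) = (1/(-297 - 180) + 1/(-353 - 398))/(383 + 586/287) = (1/(-477) + 1/(-751))/(110507/287) = (-1/477 - 1/751)*(287/110507) = -1228/358227*287/110507 = -352436/39586591089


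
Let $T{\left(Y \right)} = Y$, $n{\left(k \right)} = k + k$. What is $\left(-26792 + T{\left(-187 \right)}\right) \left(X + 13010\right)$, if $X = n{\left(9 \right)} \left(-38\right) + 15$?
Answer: $-332947839$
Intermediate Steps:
$n{\left(k \right)} = 2 k$
$X = -669$ ($X = 2 \cdot 9 \left(-38\right) + 15 = 18 \left(-38\right) + 15 = -684 + 15 = -669$)
$\left(-26792 + T{\left(-187 \right)}\right) \left(X + 13010\right) = \left(-26792 - 187\right) \left(-669 + 13010\right) = \left(-26979\right) 12341 = -332947839$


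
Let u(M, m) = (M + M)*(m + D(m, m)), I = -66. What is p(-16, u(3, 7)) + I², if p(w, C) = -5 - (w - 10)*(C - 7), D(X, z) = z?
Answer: 6353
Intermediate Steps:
u(M, m) = 4*M*m (u(M, m) = (M + M)*(m + m) = (2*M)*(2*m) = 4*M*m)
p(w, C) = -5 - (-10 + w)*(-7 + C)
p(-16, u(3, 7)) + I² = (-75 + 7*(-16) + 10*(4*3*7) - 1*4*3*7*(-16)) + (-66)² = (-75 - 112 + 10*84 - 1*84*(-16)) + 4356 = (-75 - 112 + 840 + 1344) + 4356 = 1997 + 4356 = 6353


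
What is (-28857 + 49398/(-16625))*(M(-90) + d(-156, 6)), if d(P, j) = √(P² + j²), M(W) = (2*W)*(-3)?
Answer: -51818078484/3325 - 2878782138*√677/16625 ≈ -2.0090e+7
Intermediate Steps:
M(W) = -6*W
(-28857 + 49398/(-16625))*(M(-90) + d(-156, 6)) = (-28857 + 49398/(-16625))*(-6*(-90) + √((-156)² + 6²)) = (-28857 + 49398*(-1/16625))*(540 + √(24336 + 36)) = (-28857 - 49398/16625)*(540 + √24372) = -479797023*(540 + 6*√677)/16625 = -51818078484/3325 - 2878782138*√677/16625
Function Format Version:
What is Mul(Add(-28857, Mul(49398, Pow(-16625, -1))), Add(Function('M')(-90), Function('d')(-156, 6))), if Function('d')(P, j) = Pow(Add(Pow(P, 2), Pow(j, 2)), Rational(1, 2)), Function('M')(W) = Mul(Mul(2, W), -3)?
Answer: Add(Rational(-51818078484, 3325), Mul(Rational(-2878782138, 16625), Pow(677, Rational(1, 2)))) ≈ -2.0090e+7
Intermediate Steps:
Function('M')(W) = Mul(-6, W)
Mul(Add(-28857, Mul(49398, Pow(-16625, -1))), Add(Function('M')(-90), Function('d')(-156, 6))) = Mul(Add(-28857, Mul(49398, Pow(-16625, -1))), Add(Mul(-6, -90), Pow(Add(Pow(-156, 2), Pow(6, 2)), Rational(1, 2)))) = Mul(Add(-28857, Mul(49398, Rational(-1, 16625))), Add(540, Pow(Add(24336, 36), Rational(1, 2)))) = Mul(Add(-28857, Rational(-49398, 16625)), Add(540, Pow(24372, Rational(1, 2)))) = Mul(Rational(-479797023, 16625), Add(540, Mul(6, Pow(677, Rational(1, 2))))) = Add(Rational(-51818078484, 3325), Mul(Rational(-2878782138, 16625), Pow(677, Rational(1, 2))))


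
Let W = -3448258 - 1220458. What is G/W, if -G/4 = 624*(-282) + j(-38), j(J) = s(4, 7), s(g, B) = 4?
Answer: -175964/1167179 ≈ -0.15076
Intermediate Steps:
j(J) = 4
W = -4668716
G = 703856 (G = -4*(624*(-282) + 4) = -4*(-175968 + 4) = -4*(-175964) = 703856)
G/W = 703856/(-4668716) = 703856*(-1/4668716) = -175964/1167179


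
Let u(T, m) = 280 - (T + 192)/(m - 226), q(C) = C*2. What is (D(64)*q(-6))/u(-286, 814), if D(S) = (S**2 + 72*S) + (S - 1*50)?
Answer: -30757104/82367 ≈ -373.42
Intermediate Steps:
q(C) = 2*C
u(T, m) = 280 - (192 + T)/(-226 + m)
D(S) = -50 + S**2 + 73*S (D(S) = (S**2 + 72*S) + (S - 50) = (S**2 + 72*S) + (-50 + S) = -50 + S**2 + 73*S)
(D(64)*q(-6))/u(-286, 814) = ((-50 + 64**2 + 73*64)*(2*(-6)))/(((-63472 - 1*(-286) + 280*814)/(-226 + 814))) = ((-50 + 4096 + 4672)*(-12))/(((-63472 + 286 + 227920)/588)) = (8718*(-12))/(((1/588)*164734)) = -104616/82367/294 = -104616*294/82367 = -30757104/82367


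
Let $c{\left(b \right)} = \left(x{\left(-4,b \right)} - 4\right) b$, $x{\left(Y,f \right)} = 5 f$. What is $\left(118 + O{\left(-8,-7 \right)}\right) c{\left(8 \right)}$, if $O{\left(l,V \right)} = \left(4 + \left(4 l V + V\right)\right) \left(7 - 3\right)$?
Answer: $288576$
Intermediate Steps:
$O{\left(l,V \right)} = 16 + 4 V + 16 V l$ ($O{\left(l,V \right)} = \left(4 + \left(4 V l + V\right)\right) 4 = \left(4 + \left(V + 4 V l\right)\right) 4 = \left(4 + V + 4 V l\right) 4 = 16 + 4 V + 16 V l$)
$c{\left(b \right)} = b \left(-4 + 5 b\right)$ ($c{\left(b \right)} = \left(5 b - 4\right) b = \left(-4 + 5 b\right) b = b \left(-4 + 5 b\right)$)
$\left(118 + O{\left(-8,-7 \right)}\right) c{\left(8 \right)} = \left(118 + \left(16 + 4 \left(-7\right) + 16 \left(-7\right) \left(-8\right)\right)\right) 8 \left(-4 + 5 \cdot 8\right) = \left(118 + \left(16 - 28 + 896\right)\right) 8 \left(-4 + 40\right) = \left(118 + 884\right) 8 \cdot 36 = 1002 \cdot 288 = 288576$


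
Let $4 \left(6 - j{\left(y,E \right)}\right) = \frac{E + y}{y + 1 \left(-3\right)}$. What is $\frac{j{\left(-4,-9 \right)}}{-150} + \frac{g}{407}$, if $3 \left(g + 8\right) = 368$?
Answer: $\frac{27901}{113960} \approx 0.24483$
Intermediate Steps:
$j{\left(y,E \right)} = 6 - \frac{E + y}{4 \left(-3 + y\right)}$ ($j{\left(y,E \right)} = 6 - \frac{\left(E + y\right) \frac{1}{y + 1 \left(-3\right)}}{4} = 6 - \frac{\left(E + y\right) \frac{1}{y - 3}}{4} = 6 - \frac{\left(E + y\right) \frac{1}{-3 + y}}{4} = 6 - \frac{\frac{1}{-3 + y} \left(E + y\right)}{4} = 6 - \frac{E + y}{4 \left(-3 + y\right)}$)
$g = \frac{344}{3}$ ($g = -8 + \frac{1}{3} \cdot 368 = -8 + \frac{368}{3} = \frac{344}{3} \approx 114.67$)
$\frac{j{\left(-4,-9 \right)}}{-150} + \frac{g}{407} = \frac{\frac{1}{4} \frac{1}{-3 - 4} \left(-72 - -9 + 23 \left(-4\right)\right)}{-150} + \frac{344}{3 \cdot 407} = \frac{-72 + 9 - 92}{4 \left(-7\right)} \left(- \frac{1}{150}\right) + \frac{344}{3} \cdot \frac{1}{407} = \frac{1}{4} \left(- \frac{1}{7}\right) \left(-155\right) \left(- \frac{1}{150}\right) + \frac{344}{1221} = \frac{155}{28} \left(- \frac{1}{150}\right) + \frac{344}{1221} = - \frac{31}{840} + \frac{344}{1221} = \frac{27901}{113960}$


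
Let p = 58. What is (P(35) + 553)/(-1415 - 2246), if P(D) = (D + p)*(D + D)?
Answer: -1009/523 ≈ -1.9293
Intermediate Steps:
P(D) = 2*D*(58 + D) (P(D) = (D + 58)*(D + D) = (58 + D)*(2*D) = 2*D*(58 + D))
(P(35) + 553)/(-1415 - 2246) = (2*35*(58 + 35) + 553)/(-1415 - 2246) = (2*35*93 + 553)/(-3661) = (6510 + 553)*(-1/3661) = 7063*(-1/3661) = -1009/523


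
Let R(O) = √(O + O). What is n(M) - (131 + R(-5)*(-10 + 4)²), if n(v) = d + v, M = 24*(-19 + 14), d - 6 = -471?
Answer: -716 - 36*I*√10 ≈ -716.0 - 113.84*I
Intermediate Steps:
d = -465 (d = 6 - 471 = -465)
R(O) = √2*√O (R(O) = √(2*O) = √2*√O)
M = -120 (M = 24*(-5) = -120)
n(v) = -465 + v
n(M) - (131 + R(-5)*(-10 + 4)²) = (-465 - 120) - (131 + (√2*√(-5))*(-10 + 4)²) = -585 - (131 + (√2*(I*√5))*(-6)²) = -585 - (131 + (I*√10)*36) = -585 - (131 + 36*I*√10) = -585 + (-131 - 36*I*√10) = -716 - 36*I*√10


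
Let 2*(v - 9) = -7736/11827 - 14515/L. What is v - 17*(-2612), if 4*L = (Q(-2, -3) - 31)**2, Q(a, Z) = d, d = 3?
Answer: 205733654831/4636184 ≈ 44376.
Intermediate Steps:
Q(a, Z) = 3
L = 196 (L = (3 - 31)**2/4 = (1/4)*(-28)**2 = (1/4)*784 = 196)
v = -131459505/4636184 (v = 9 + (-7736/11827 - 14515/196)/2 = 9 + (1/2)*(-173185161/2318092) = 9 - 173185161/4636184 = -131459505/4636184 ≈ -28.355)
v - 17*(-2612) = -131459505/4636184 - 17*(-2612) = -131459505/4636184 - 1*(-44404) = -131459505/4636184 + 44404 = 205733654831/4636184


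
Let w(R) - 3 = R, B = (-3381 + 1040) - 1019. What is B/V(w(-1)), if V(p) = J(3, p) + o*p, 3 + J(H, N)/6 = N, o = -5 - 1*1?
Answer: 560/3 ≈ 186.67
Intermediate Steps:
o = -6 (o = -5 - 1 = -6)
B = -3360 (B = -2341 - 1019 = -3360)
J(H, N) = -18 + 6*N
w(R) = 3 + R
V(p) = -18 (V(p) = (-18 + 6*p) - 6*p = -18)
B/V(w(-1)) = -3360/(-18) = -3360*(-1/18) = 560/3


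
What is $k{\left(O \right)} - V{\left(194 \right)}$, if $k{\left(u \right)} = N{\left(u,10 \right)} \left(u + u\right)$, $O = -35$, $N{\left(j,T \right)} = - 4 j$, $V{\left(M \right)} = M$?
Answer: $-9994$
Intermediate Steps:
$k{\left(u \right)} = - 8 u^{2}$ ($k{\left(u \right)} = - 4 u \left(u + u\right) = - 4 u 2 u = - 8 u^{2}$)
$k{\left(O \right)} - V{\left(194 \right)} = - 8 \left(-35\right)^{2} - 194 = \left(-8\right) 1225 - 194 = -9800 - 194 = -9994$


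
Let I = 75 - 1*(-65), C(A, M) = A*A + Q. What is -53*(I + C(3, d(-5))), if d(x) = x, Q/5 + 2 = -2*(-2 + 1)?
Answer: -7897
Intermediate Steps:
Q = 0 (Q = -10 + 5*(-2*(-2 + 1)) = -10 + 5*(-2*(-1)) = -10 + 5*2 = -10 + 10 = 0)
C(A, M) = A**2 (C(A, M) = A*A + 0 = A**2 + 0 = A**2)
I = 140 (I = 75 + 65 = 140)
-53*(I + C(3, d(-5))) = -53*(140 + 3**2) = -53*(140 + 9) = -53*149 = -7897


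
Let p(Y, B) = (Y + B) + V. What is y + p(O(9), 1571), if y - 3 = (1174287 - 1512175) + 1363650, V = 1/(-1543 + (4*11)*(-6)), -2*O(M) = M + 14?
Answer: 3712750741/3614 ≈ 1.0273e+6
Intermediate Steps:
O(M) = -7 - M/2 (O(M) = -(M + 14)/2 = -(14 + M)/2 = -7 - M/2)
V = -1/1807 (V = 1/(-1543 + 44*(-6)) = 1/(-1543 - 264) = 1/(-1807) = -1/1807 ≈ -0.00055340)
y = 1025765 (y = 3 + ((1174287 - 1512175) + 1363650) = 3 + (-337888 + 1363650) = 3 + 1025762 = 1025765)
p(Y, B) = -1/1807 + B + Y (p(Y, B) = (Y + B) - 1/1807 = (B + Y) - 1/1807 = -1/1807 + B + Y)
y + p(O(9), 1571) = 1025765 + (-1/1807 + 1571 + (-7 - 1/2*9)) = 1025765 + (-1/1807 + 1571 + (-7 - 9/2)) = 1025765 + (-1/1807 + 1571 - 23/2) = 1025765 + 5636031/3614 = 3712750741/3614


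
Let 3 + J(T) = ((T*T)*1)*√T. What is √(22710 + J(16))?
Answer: √23731 ≈ 154.05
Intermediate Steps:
J(T) = -3 + T^(5/2) (J(T) = -3 + ((T*T)*1)*√T = -3 + (T²*1)*√T = -3 + T²*√T = -3 + T^(5/2))
√(22710 + J(16)) = √(22710 + (-3 + 16^(5/2))) = √(22710 + (-3 + 1024)) = √(22710 + 1021) = √23731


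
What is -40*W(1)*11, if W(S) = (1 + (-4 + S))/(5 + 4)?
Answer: 880/9 ≈ 97.778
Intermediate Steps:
W(S) = -⅓ + S/9 (W(S) = (-3 + S)/9 = (-3 + S)*(⅑) = -⅓ + S/9)
-40*W(1)*11 = -40*(-⅓ + (⅑)*1)*11 = -40*(-⅓ + ⅑)*11 = -40*(-2/9)*11 = (80/9)*11 = 880/9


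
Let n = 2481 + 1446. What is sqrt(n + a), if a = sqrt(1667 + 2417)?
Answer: sqrt(3927 + 2*sqrt(1021)) ≈ 63.174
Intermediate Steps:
n = 3927
a = 2*sqrt(1021) (a = sqrt(4084) = 2*sqrt(1021) ≈ 63.906)
sqrt(n + a) = sqrt(3927 + 2*sqrt(1021))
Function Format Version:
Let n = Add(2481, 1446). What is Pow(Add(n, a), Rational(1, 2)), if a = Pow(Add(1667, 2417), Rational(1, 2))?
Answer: Pow(Add(3927, Mul(2, Pow(1021, Rational(1, 2)))), Rational(1, 2)) ≈ 63.174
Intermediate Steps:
n = 3927
a = Mul(2, Pow(1021, Rational(1, 2))) (a = Pow(4084, Rational(1, 2)) = Mul(2, Pow(1021, Rational(1, 2))) ≈ 63.906)
Pow(Add(n, a), Rational(1, 2)) = Pow(Add(3927, Mul(2, Pow(1021, Rational(1, 2)))), Rational(1, 2))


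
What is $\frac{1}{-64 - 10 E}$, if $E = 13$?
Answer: $- \frac{1}{194} \approx -0.0051546$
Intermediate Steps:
$\frac{1}{-64 - 10 E} = \frac{1}{-64 - 130} = \frac{1}{-194} = - \frac{1}{194}$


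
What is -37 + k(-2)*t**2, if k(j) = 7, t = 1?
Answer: -30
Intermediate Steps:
-37 + k(-2)*t**2 = -37 + 7*1**2 = -37 + 7*1 = -37 + 7 = -30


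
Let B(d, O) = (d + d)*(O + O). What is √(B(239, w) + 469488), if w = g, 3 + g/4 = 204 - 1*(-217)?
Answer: 4*√129245 ≈ 1438.0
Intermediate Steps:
g = 1672 (g = -12 + 4*(204 - 1*(-217)) = -12 + 4*(204 + 217) = -12 + 4*421 = -12 + 1684 = 1672)
w = 1672
B(d, O) = 4*O*d (B(d, O) = (2*d)*(2*O) = 4*O*d)
√(B(239, w) + 469488) = √(4*1672*239 + 469488) = √(1598432 + 469488) = √2067920 = 4*√129245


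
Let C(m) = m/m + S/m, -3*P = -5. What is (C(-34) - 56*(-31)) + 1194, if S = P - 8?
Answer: 298981/102 ≈ 2931.2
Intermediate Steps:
P = 5/3 (P = -1/3*(-5) = 5/3 ≈ 1.6667)
S = -19/3 (S = 5/3 - 8 = -19/3 ≈ -6.3333)
C(m) = 1 - 19/(3*m) (C(m) = m/m - 19/(3*m) = 1 - 19/(3*m))
(C(-34) - 56*(-31)) + 1194 = ((-19/3 - 34)/(-34) - 56*(-31)) + 1194 = (-1/34*(-121/3) + 1736) + 1194 = (121/102 + 1736) + 1194 = 177193/102 + 1194 = 298981/102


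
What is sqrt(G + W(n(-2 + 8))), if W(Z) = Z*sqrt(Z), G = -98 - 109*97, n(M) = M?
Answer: sqrt(-10671 + 6*sqrt(6)) ≈ 103.23*I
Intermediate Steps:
G = -10671 (G = -98 - 10573 = -10671)
W(Z) = Z**(3/2)
sqrt(G + W(n(-2 + 8))) = sqrt(-10671 + (-2 + 8)**(3/2)) = sqrt(-10671 + 6**(3/2)) = sqrt(-10671 + 6*sqrt(6))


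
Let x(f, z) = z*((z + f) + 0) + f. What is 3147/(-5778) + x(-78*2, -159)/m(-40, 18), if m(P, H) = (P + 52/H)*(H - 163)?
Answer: 203666554/23319045 ≈ 8.7339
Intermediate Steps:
x(f, z) = f + z*(f + z) (x(f, z) = z*((f + z) + 0) + f = z*(f + z) + f = f + z*(f + z))
m(P, H) = (-163 + H)*(P + 52/H) (m(P, H) = (P + 52/H)*(-163 + H) = (-163 + H)*(P + 52/H))
3147/(-5778) + x(-78*2, -159)/m(-40, 18) = 3147/(-5778) + (-78*2 + (-159)² - 78*2*(-159))/(52 - 8476/18 - 163*(-40) + 18*(-40)) = 3147*(-1/5778) + (-156 + 25281 - 156*(-159))/(52 - 8476*1/18 + 6520 - 720) = -1049/1926 + (-156 + 25281 + 24804)/(52 - 4238/9 + 6520 - 720) = -1049/1926 + 49929/(48430/9) = -1049/1926 + 49929*(9/48430) = -1049/1926 + 449361/48430 = 203666554/23319045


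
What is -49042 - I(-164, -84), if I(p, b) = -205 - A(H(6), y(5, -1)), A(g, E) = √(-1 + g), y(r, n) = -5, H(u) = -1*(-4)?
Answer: -48837 + √3 ≈ -48835.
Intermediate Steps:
H(u) = 4
I(p, b) = -205 - √3 (I(p, b) = -205 - √(-1 + 4) = -205 - √3)
-49042 - I(-164, -84) = -49042 - (-205 - √3) = -49042 + (205 + √3) = -48837 + √3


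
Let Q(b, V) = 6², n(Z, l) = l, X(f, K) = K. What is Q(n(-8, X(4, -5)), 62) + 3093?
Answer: 3129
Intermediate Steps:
Q(b, V) = 36
Q(n(-8, X(4, -5)), 62) + 3093 = 36 + 3093 = 3129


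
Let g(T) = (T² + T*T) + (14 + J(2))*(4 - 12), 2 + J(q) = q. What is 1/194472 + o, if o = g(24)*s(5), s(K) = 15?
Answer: 3033763201/194472 ≈ 15600.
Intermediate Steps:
J(q) = -2 + q
g(T) = -112 + 2*T² (g(T) = (T² + T*T) + (14 + (-2 + 2))*(4 - 12) = (T² + T²) + (14 + 0)*(-8) = 2*T² + 14*(-8) = 2*T² - 112 = -112 + 2*T²)
o = 15600 (o = (-112 + 2*24²)*15 = (-112 + 2*576)*15 = (-112 + 1152)*15 = 1040*15 = 15600)
1/194472 + o = 1/194472 + 15600 = 3033763201/194472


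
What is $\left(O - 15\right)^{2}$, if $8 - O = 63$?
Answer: $4900$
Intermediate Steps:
$O = -55$ ($O = 8 - 63 = -55$)
$\left(O - 15\right)^{2} = \left(-55 - 15\right)^{2} = \left(-70\right)^{2} = 4900$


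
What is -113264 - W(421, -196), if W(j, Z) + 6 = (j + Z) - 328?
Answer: -113155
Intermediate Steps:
W(j, Z) = -334 + Z + j (W(j, Z) = -6 + ((j + Z) - 328) = -6 + ((Z + j) - 328) = -6 + (-328 + Z + j) = -334 + Z + j)
-113264 - W(421, -196) = -113264 - (-334 - 196 + 421) = -113264 - 1*(-109) = -113264 + 109 = -113155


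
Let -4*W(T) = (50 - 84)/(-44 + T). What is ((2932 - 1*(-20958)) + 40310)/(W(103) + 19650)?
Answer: 7575600/2318717 ≈ 3.2672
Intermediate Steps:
W(T) = 17/(2*(-44 + T)) (W(T) = -(50 - 84)/(4*(-44 + T)) = -(-17)/(2*(-44 + T)) = 17/(2*(-44 + T)))
((2932 - 1*(-20958)) + 40310)/(W(103) + 19650) = ((2932 - 1*(-20958)) + 40310)/(17/(2*(-44 + 103)) + 19650) = ((2932 + 20958) + 40310)/((17/2)/59 + 19650) = (23890 + 40310)/((17/2)*(1/59) + 19650) = 64200/(17/118 + 19650) = 64200/(2318717/118) = 64200*(118/2318717) = 7575600/2318717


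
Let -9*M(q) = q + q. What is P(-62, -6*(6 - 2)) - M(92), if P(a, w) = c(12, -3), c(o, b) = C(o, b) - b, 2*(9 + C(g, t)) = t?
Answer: 233/18 ≈ 12.944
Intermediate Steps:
C(g, t) = -9 + t/2
c(o, b) = -9 - b/2 (c(o, b) = (-9 + b/2) - b = -9 - b/2)
P(a, w) = -15/2 (P(a, w) = -9 - ½*(-3) = -9 + 3/2 = -15/2)
M(q) = -2*q/9 (M(q) = -(q + q)/9 = -2*q/9)
P(-62, -6*(6 - 2)) - M(92) = -15/2 - (-2)*92/9 = -15/2 - 1*(-184/9) = -15/2 + 184/9 = 233/18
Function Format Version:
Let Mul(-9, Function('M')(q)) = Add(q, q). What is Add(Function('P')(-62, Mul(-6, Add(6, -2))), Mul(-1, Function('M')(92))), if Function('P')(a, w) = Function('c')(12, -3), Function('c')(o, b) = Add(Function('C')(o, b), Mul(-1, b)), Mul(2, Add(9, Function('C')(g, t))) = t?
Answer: Rational(233, 18) ≈ 12.944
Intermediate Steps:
Function('C')(g, t) = Add(-9, Mul(Rational(1, 2), t))
Function('c')(o, b) = Add(-9, Mul(Rational(-1, 2), b)) (Function('c')(o, b) = Add(Add(-9, Mul(Rational(1, 2), b)), Mul(-1, b)) = Add(-9, Mul(Rational(-1, 2), b)))
Function('P')(a, w) = Rational(-15, 2) (Function('P')(a, w) = Add(-9, Mul(Rational(-1, 2), -3)) = Add(-9, Rational(3, 2)) = Rational(-15, 2))
Function('M')(q) = Mul(Rational(-2, 9), q) (Function('M')(q) = Mul(Rational(-1, 9), Add(q, q)) = Mul(Rational(-1, 9), Mul(2, q)) = Mul(Rational(-2, 9), q))
Add(Function('P')(-62, Mul(-6, Add(6, -2))), Mul(-1, Function('M')(92))) = Add(Rational(-15, 2), Mul(-1, Mul(Rational(-2, 9), 92))) = Add(Rational(-15, 2), Mul(-1, Rational(-184, 9))) = Add(Rational(-15, 2), Rational(184, 9)) = Rational(233, 18)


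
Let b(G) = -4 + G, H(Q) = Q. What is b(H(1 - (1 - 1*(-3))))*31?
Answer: -217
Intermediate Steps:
b(H(1 - (1 - 1*(-3))))*31 = (-4 + (1 - (1 - 1*(-3))))*31 = (-4 + (1 - (1 + 3)))*31 = (-4 + (1 - 1*4))*31 = (-4 + (1 - 4))*31 = (-4 - 3)*31 = -7*31 = -217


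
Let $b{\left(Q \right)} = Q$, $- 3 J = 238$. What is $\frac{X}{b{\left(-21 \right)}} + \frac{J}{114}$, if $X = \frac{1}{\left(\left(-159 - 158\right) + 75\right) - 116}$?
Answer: $- \frac{298157}{428526} \approx -0.69577$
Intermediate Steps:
$J = - \frac{238}{3}$ ($J = \left(- \frac{1}{3}\right) 238 = - \frac{238}{3} \approx -79.333$)
$X = - \frac{1}{358}$ ($X = \frac{1}{\left(-317 + 75\right) - 116} = \frac{1}{-242 - 116} = \frac{1}{-358} = - \frac{1}{358} \approx -0.0027933$)
$\frac{X}{b{\left(-21 \right)}} + \frac{J}{114} = - \frac{1}{358 \left(-21\right)} - \frac{238}{3 \cdot 114} = \left(- \frac{1}{358}\right) \left(- \frac{1}{21}\right) - \frac{119}{171} = \frac{1}{7518} - \frac{119}{171} = - \frac{298157}{428526}$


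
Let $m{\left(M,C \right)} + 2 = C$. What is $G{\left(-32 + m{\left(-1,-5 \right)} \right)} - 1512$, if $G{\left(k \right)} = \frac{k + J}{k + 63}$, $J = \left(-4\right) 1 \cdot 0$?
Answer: $- \frac{12109}{8} \approx -1513.6$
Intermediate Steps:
$J = 0$ ($J = \left(-4\right) 0 = 0$)
$m{\left(M,C \right)} = -2 + C$
$G{\left(k \right)} = \frac{k}{63 + k}$ ($G{\left(k \right)} = \frac{k + 0}{k + 63} = \frac{k}{63 + k}$)
$G{\left(-32 + m{\left(-1,-5 \right)} \right)} - 1512 = \frac{-32 - 7}{63 - 39} - 1512 = - \frac{39}{63 - 39} - 1512 = - \frac{39}{24} - 1512 = \left(-39\right) \frac{1}{24} - 1512 = - \frac{13}{8} - 1512 = - \frac{12109}{8}$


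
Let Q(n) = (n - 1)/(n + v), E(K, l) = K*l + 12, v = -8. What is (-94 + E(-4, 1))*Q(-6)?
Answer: -43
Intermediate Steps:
E(K, l) = 12 + K*l
Q(n) = (-1 + n)/(-8 + n) (Q(n) = (n - 1)/(n - 8) = (-1 + n)/(-8 + n))
(-94 + E(-4, 1))*Q(-6) = (-94 + (12 - 4*1))*((-1 - 6)/(-8 - 6)) = (-94 + (12 - 4))*(-7/(-14)) = (-94 + 8)*(-1/14*(-7)) = -86*1/2 = -43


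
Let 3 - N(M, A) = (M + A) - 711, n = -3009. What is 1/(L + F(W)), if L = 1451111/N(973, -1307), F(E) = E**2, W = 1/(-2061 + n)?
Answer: 6734683800/9325165786237 ≈ 0.00072221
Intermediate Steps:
N(M, A) = 714 - A - M (N(M, A) = 3 - ((M + A) - 711) = 3 - ((A + M) - 711) = 3 - (-711 + A + M) = 3 + (711 - A - M) = 714 - A - M)
W = -1/5070 (W = 1/(-2061 - 3009) = 1/(-5070) = -1/5070 ≈ -0.00019724)
L = 1451111/1048 (L = 1451111/(714 - 1*(-1307) - 1*973) = 1451111/(714 + 1307 - 973) = 1451111/1048 ≈ 1384.6)
1/(L + F(W)) = 1/(1451111/1048 + (-1/5070)**2) = 1/(1451111/1048 + 1/25704900) = 1/(9325165786237/6734683800) = 6734683800/9325165786237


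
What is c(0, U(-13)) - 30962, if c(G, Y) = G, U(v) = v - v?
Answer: -30962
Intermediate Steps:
U(v) = 0
c(0, U(-13)) - 30962 = 0 - 30962 = -30962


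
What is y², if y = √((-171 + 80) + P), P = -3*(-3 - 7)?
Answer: -61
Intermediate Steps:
P = 30 (P = -3*(-10) = 30)
y = I*√61 (y = √((-171 + 80) + 30) = √(-91 + 30) = √(-61) = I*√61 ≈ 7.8102*I)
y² = (I*√61)² = -61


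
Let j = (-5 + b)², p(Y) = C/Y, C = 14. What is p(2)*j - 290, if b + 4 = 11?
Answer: -262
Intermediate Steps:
b = 7 (b = -4 + 11 = 7)
p(Y) = 14/Y
j = 4 (j = (-5 + 7)² = 2² = 4)
p(2)*j - 290 = (14/2)*4 - 290 = (14*(½))*4 - 290 = 7*4 - 290 = 28 - 290 = -262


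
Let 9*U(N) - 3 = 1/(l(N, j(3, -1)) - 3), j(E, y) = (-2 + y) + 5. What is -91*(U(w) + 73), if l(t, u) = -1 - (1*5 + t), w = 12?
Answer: -180167/27 ≈ -6672.9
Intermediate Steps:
j(E, y) = 3 + y
l(t, u) = -6 - t (l(t, u) = -1 - (5 + t) = -1 + (-5 - t) = -6 - t)
U(N) = 1/3 + 1/(9*(-9 - N)) (U(N) = 1/3 + 1/(9*((-6 - N) - 3)) = 1/3 + 1/(9*(-9 - N)))
-91*(U(w) + 73) = -91*((26 + 3*12)/(9*(9 + 12)) + 73) = -91*((1/9)*(26 + 36)/21 + 73) = -91*((1/9)*(1/21)*62 + 73) = -91*(62/189 + 73) = -91*13859/189 = -180167/27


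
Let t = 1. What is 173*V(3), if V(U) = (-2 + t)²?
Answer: 173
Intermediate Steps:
V(U) = 1 (V(U) = (-2 + 1)² = (-1)² = 1)
173*V(3) = 173*1 = 173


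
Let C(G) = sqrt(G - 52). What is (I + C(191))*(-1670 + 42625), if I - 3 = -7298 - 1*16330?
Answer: -967561875 + 40955*sqrt(139) ≈ -9.6708e+8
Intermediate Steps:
I = -23625 (I = 3 + (-7298 - 1*16330) = 3 + (-7298 - 16330) = 3 - 23628 = -23625)
C(G) = sqrt(-52 + G)
(I + C(191))*(-1670 + 42625) = (-23625 + sqrt(-52 + 191))*(-1670 + 42625) = (-23625 + sqrt(139))*40955 = -967561875 + 40955*sqrt(139)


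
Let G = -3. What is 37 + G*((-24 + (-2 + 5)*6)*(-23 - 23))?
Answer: -791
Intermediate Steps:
37 + G*((-24 + (-2 + 5)*6)*(-23 - 23)) = 37 - 3*(-24 + (-2 + 5)*6)*(-23 - 23) = 37 - 3*(-24 + 3*6)*(-46) = 37 - 3*(-24 + 18)*(-46) = 37 - (-18)*(-46) = 37 - 3*276 = 37 - 828 = -791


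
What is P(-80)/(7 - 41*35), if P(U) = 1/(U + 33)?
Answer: 1/67116 ≈ 1.4900e-5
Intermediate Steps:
P(U) = 1/(33 + U)
P(-80)/(7 - 41*35) = 1/((33 - 80)*(7 - 41*35)) = 1/((-47)*(7 - 1435)) = -1/47/(-1428) = -1/47*(-1/1428) = 1/67116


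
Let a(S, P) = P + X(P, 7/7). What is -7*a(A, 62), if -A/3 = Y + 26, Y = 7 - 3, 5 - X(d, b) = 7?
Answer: -420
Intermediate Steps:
X(d, b) = -2 (X(d, b) = 5 - 1*7 = 5 - 7 = -2)
Y = 4
A = -90 (A = -3*(4 + 26) = -3*30 = -90)
a(S, P) = -2 + P (a(S, P) = P - 2 = -2 + P)
-7*a(A, 62) = -7*(-2 + 62) = -7*60 = -420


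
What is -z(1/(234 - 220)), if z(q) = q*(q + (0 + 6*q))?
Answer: -1/28 ≈ -0.035714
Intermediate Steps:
z(q) = 7*q**2 (z(q) = q*(q + 6*q) = q*(7*q) = 7*q**2)
-z(1/(234 - 220)) = -7*(1/(234 - 220))**2 = -7*(1/14)**2 = -7/196 = -1*1/28 = -1/28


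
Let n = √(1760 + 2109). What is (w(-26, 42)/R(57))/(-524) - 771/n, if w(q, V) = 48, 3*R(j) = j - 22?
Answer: -36/4585 - 771*√3869/3869 ≈ -12.403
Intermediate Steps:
R(j) = -22/3 + j/3 (R(j) = (j - 22)/3 = (-22 + j)/3 = -22/3 + j/3)
n = √3869 ≈ 62.201
(w(-26, 42)/R(57))/(-524) - 771/n = (48/(-22/3 + (⅓)*57))/(-524) - 771*√3869/3869 = (48/(-22/3 + 19))*(-1/524) - 771*√3869/3869 = (48/(35/3))*(-1/524) - 771*√3869/3869 = (48*(3/35))*(-1/524) - 771*√3869/3869 = (144/35)*(-1/524) - 771*√3869/3869 = -36/4585 - 771*√3869/3869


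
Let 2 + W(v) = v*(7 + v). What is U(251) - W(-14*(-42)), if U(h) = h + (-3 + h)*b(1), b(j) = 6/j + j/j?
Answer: -347871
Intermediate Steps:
b(j) = 1 + 6/j (b(j) = 6/j + 1 = 1 + 6/j)
W(v) = -2 + v*(7 + v)
U(h) = -21 + 8*h (U(h) = h + (-3 + h)*((6 + 1)/1) = h + (-3 + h)*(1*7) = h + (-3 + h)*7 = h + (-21 + 7*h) = -21 + 8*h)
U(251) - W(-14*(-42)) = (-21 + 8*251) - (-2 + (-14*(-42))**2 + 7*(-14*(-42))) = (-21 + 2008) - (-2 + 588**2 + 7*588) = 1987 - (-2 + 345744 + 4116) = 1987 - 1*349858 = 1987 - 349858 = -347871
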